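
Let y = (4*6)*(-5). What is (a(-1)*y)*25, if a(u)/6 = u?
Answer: 18000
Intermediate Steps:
a(u) = 6*u
y = -120 (y = 24*(-5) = -120)
(a(-1)*y)*25 = ((6*(-1))*(-120))*25 = -6*(-120)*25 = 720*25 = 18000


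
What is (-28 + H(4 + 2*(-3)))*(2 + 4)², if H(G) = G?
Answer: -1080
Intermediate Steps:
(-28 + H(4 + 2*(-3)))*(2 + 4)² = (-28 + (4 + 2*(-3)))*(2 + 4)² = (-28 + (4 - 6))*6² = (-28 - 2)*36 = -30*36 = -1080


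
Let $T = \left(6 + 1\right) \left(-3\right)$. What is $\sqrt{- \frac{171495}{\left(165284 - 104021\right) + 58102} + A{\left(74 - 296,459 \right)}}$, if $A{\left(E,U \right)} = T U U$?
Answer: $\frac{6 i \sqrt{70041639318746}}{23873} \approx 2103.4 i$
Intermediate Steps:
$T = -21$ ($T = 7 \left(-3\right) = -21$)
$A{\left(E,U \right)} = - 21 U^{2}$ ($A{\left(E,U \right)} = - 21 U U = - 21 U^{2}$)
$\sqrt{- \frac{171495}{\left(165284 - 104021\right) + 58102} + A{\left(74 - 296,459 \right)}} = \sqrt{- \frac{171495}{\left(165284 - 104021\right) + 58102} - 21 \cdot 459^{2}} = \sqrt{- \frac{171495}{61263 + 58102} - 4424301} = \sqrt{- \frac{171495}{119365} - 4424301} = \sqrt{\left(-171495\right) \frac{1}{119365} - 4424301} = \sqrt{- \frac{34299}{23873} - 4424301} = \sqrt{- \frac{105621372072}{23873}} = \frac{6 i \sqrt{70041639318746}}{23873}$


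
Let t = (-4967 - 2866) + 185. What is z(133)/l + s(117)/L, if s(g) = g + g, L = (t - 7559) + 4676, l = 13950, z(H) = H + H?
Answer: -231527/73453725 ≈ -0.0031520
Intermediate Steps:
t = -7648 (t = -7833 + 185 = -7648)
z(H) = 2*H
L = -10531 (L = (-7648 - 7559) + 4676 = -15207 + 4676 = -10531)
s(g) = 2*g
z(133)/l + s(117)/L = (2*133)/13950 + (2*117)/(-10531) = 266*(1/13950) + 234*(-1/10531) = 133/6975 - 234/10531 = -231527/73453725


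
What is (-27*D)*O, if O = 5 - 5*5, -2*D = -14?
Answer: 3780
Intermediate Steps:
D = 7 (D = -½*(-14) = 7)
O = -20 (O = 5 - 25 = -20)
(-27*D)*O = -27*7*(-20) = -189*(-20) = 3780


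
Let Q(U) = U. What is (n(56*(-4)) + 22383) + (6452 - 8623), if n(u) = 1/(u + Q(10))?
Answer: 4325367/214 ≈ 20212.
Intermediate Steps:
n(u) = 1/(10 + u) (n(u) = 1/(u + 10) = 1/(10 + u))
(n(56*(-4)) + 22383) + (6452 - 8623) = (1/(10 + 56*(-4)) + 22383) + (6452 - 8623) = (1/(10 - 224) + 22383) - 2171 = (1/(-214) + 22383) - 2171 = (-1/214 + 22383) - 2171 = 4789961/214 - 2171 = 4325367/214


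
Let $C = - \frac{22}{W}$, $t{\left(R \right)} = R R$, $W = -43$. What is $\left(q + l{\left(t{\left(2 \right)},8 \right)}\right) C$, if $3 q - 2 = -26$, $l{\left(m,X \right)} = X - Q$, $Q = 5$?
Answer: $- \frac{110}{43} \approx -2.5581$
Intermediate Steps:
$t{\left(R \right)} = R^{2}$
$l{\left(m,X \right)} = -5 + X$ ($l{\left(m,X \right)} = X - 5 = -5 + X$)
$C = \frac{22}{43}$ ($C = - \frac{22}{-43} = \left(-22\right) \left(- \frac{1}{43}\right) = \frac{22}{43} \approx 0.51163$)
$q = -8$ ($q = \frac{2}{3} + \frac{1}{3} \left(-26\right) = \frac{2}{3} - \frac{26}{3} = -8$)
$\left(q + l{\left(t{\left(2 \right)},8 \right)}\right) C = \left(-8 + \left(-5 + 8\right)\right) \frac{22}{43} = \left(-8 + 3\right) \frac{22}{43} = \left(-5\right) \frac{22}{43} = - \frac{110}{43}$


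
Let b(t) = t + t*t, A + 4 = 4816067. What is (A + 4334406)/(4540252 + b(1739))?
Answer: 9150469/7566112 ≈ 1.2094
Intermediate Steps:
A = 4816063 (A = -4 + 4816067 = 4816063)
b(t) = t + t²
(A + 4334406)/(4540252 + b(1739)) = (4816063 + 4334406)/(4540252 + 1739*(1 + 1739)) = 9150469/(4540252 + 1739*1740) = 9150469/(4540252 + 3025860) = 9150469/7566112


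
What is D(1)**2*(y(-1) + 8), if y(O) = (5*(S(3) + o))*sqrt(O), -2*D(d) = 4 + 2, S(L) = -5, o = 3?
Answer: 72 - 90*I ≈ 72.0 - 90.0*I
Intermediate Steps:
D(d) = -3 (D(d) = -(4 + 2)/2 = -1/2*6 = -3)
y(O) = -10*sqrt(O) (y(O) = (5*(-5 + 3))*sqrt(O) = (5*(-2))*sqrt(O) = -10*sqrt(O))
D(1)**2*(y(-1) + 8) = (-3)**2*(-10*I + 8) = 9*(-10*I + 8) = 9*(8 - 10*I) = 72 - 90*I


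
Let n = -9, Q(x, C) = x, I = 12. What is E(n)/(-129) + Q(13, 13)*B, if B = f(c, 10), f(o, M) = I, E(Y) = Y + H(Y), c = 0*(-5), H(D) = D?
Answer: 6714/43 ≈ 156.14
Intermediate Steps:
c = 0
E(Y) = 2*Y (E(Y) = Y + Y = 2*Y)
f(o, M) = 12
B = 12
E(n)/(-129) + Q(13, 13)*B = (2*(-9))/(-129) + 13*12 = -18*(-1/129) + 156 = 6/43 + 156 = 6714/43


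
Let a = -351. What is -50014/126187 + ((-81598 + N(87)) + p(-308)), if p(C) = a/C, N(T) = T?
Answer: -3167944708231/38865596 ≈ -81510.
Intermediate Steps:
p(C) = -351/C
-50014/126187 + ((-81598 + N(87)) + p(-308)) = -50014/126187 + ((-81598 + 87) - 351/(-308)) = -50014*1/126187 + (-81511 - 351*(-1/308)) = -50014/126187 + (-81511 + 351/308) = -50014/126187 - 25105037/308 = -3167944708231/38865596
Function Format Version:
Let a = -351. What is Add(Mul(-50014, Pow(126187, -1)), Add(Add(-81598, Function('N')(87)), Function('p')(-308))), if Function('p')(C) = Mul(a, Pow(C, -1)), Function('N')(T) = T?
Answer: Rational(-3167944708231, 38865596) ≈ -81510.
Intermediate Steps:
Function('p')(C) = Mul(-351, Pow(C, -1))
Add(Mul(-50014, Pow(126187, -1)), Add(Add(-81598, Function('N')(87)), Function('p')(-308))) = Add(Mul(-50014, Pow(126187, -1)), Add(Add(-81598, 87), Mul(-351, Pow(-308, -1)))) = Add(Mul(-50014, Rational(1, 126187)), Add(-81511, Mul(-351, Rational(-1, 308)))) = Add(Rational(-50014, 126187), Add(-81511, Rational(351, 308))) = Add(Rational(-50014, 126187), Rational(-25105037, 308)) = Rational(-3167944708231, 38865596)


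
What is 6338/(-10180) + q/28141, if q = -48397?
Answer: -335519559/143237690 ≈ -2.3424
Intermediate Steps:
6338/(-10180) + q/28141 = 6338/(-10180) - 48397/28141 = 6338*(-1/10180) - 48397*1/28141 = -3169/5090 - 48397/28141 = -335519559/143237690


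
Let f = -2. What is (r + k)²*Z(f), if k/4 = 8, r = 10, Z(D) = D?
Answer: -3528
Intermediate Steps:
k = 32 (k = 4*8 = 32)
(r + k)²*Z(f) = (10 + 32)²*(-2) = 42²*(-2) = 1764*(-2) = -3528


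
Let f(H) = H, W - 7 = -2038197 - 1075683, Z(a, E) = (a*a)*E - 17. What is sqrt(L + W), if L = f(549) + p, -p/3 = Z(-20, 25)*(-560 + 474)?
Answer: I*sqrt(537710) ≈ 733.29*I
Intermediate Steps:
Z(a, E) = -17 + E*a**2 (Z(a, E) = a**2*E - 17 = E*a**2 - 17 = -17 + E*a**2)
W = -3113873 (W = 7 + (-2038197 - 1075683) = 7 - 3113880 = -3113873)
p = 2575614 (p = -3*(-17 + 25*(-20)**2)*(-560 + 474) = -3*(-17 + 25*400)*(-86) = -3*(-17 + 10000)*(-86) = -29949*(-86) = -3*(-858538) = 2575614)
L = 2576163 (L = 549 + 2575614 = 2576163)
sqrt(L + W) = sqrt(2576163 - 3113873) = sqrt(-537710) = I*sqrt(537710)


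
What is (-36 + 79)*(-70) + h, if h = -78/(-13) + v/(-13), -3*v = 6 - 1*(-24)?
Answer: -39042/13 ≈ -3003.2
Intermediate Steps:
v = -10 (v = -(6 - 1*(-24))/3 = -(6 + 24)/3 = -⅓*30 = -10)
h = 88/13 (h = -78/(-13) - 10/(-13) = -78*(-1/13) - 10*(-1/13) = 6 + 10/13 = 88/13 ≈ 6.7692)
(-36 + 79)*(-70) + h = (-36 + 79)*(-70) + 88/13 = 43*(-70) + 88/13 = -3010 + 88/13 = -39042/13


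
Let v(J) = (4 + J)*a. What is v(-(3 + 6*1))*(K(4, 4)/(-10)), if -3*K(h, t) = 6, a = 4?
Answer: -4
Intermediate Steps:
K(h, t) = -2 (K(h, t) = -⅓*6 = -2)
v(J) = 16 + 4*J (v(J) = (4 + J)*4 = 16 + 4*J)
v(-(3 + 6*1))*(K(4, 4)/(-10)) = (16 + 4*(-(3 + 6*1)))*(-2/(-10)) = (16 + 4*(-(3 + 6)))*(-2*(-⅒)) = (16 + 4*(-1*9))*(⅕) = (16 + 4*(-9))*(⅕) = (16 - 36)*(⅕) = -20*⅕ = -4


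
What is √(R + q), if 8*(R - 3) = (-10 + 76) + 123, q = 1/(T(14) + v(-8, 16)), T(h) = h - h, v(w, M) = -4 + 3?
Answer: √410/4 ≈ 5.0621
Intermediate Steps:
v(w, M) = -1
T(h) = 0
q = -1 (q = 1/(0 - 1) = 1/(-1) = -1)
R = 213/8 (R = 3 + ((-10 + 76) + 123)/8 = 3 + (66 + 123)/8 = 3 + (⅛)*189 = 3 + 189/8 = 213/8 ≈ 26.625)
√(R + q) = √(213/8 - 1) = √(205/8) = √410/4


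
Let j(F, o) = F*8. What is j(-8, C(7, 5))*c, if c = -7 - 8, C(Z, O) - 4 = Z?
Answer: 960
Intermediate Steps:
C(Z, O) = 4 + Z
j(F, o) = 8*F
c = -15
j(-8, C(7, 5))*c = (8*(-8))*(-15) = -64*(-15) = 960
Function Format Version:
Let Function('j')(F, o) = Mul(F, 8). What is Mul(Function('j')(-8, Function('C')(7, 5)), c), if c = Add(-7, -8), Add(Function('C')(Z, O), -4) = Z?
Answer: 960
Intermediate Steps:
Function('C')(Z, O) = Add(4, Z)
Function('j')(F, o) = Mul(8, F)
c = -15
Mul(Function('j')(-8, Function('C')(7, 5)), c) = Mul(Mul(8, -8), -15) = Mul(-64, -15) = 960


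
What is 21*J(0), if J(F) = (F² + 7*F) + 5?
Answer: 105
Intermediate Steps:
J(F) = 5 + F² + 7*F
21*J(0) = 21*(5 + 0² + 7*0) = 21*(5 + 0 + 0) = 21*5 = 105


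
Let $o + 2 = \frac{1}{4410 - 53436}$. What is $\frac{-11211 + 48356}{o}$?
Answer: $- \frac{1821070770}{98053} \approx -18572.0$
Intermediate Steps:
$o = - \frac{98053}{49026}$ ($o = -2 + \frac{1}{4410 - 53436} = -2 + \frac{1}{-49026} = -2 - \frac{1}{49026} = - \frac{98053}{49026} \approx -2.0$)
$\frac{-11211 + 48356}{o} = \frac{-11211 + 48356}{- \frac{98053}{49026}} = 37145 \left(- \frac{49026}{98053}\right) = - \frac{1821070770}{98053}$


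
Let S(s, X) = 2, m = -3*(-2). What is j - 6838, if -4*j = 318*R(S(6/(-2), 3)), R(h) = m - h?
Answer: -7156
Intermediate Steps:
m = 6
R(h) = 6 - h
j = -318 (j = -159*(6 - 1*2)/2 = -159*(6 - 2)/2 = -159*4/2 = -1/4*1272 = -318)
j - 6838 = -318 - 6838 = -7156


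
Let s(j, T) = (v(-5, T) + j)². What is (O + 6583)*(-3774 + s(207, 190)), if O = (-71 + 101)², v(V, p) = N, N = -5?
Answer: 277095490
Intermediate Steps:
v(V, p) = -5
s(j, T) = (-5 + j)²
O = 900 (O = 30² = 900)
(O + 6583)*(-3774 + s(207, 190)) = (900 + 6583)*(-3774 + (-5 + 207)²) = 7483*(-3774 + 202²) = 7483*(-3774 + 40804) = 7483*37030 = 277095490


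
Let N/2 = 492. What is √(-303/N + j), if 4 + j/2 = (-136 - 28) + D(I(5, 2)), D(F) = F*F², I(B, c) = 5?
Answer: I*√2321338/164 ≈ 9.2902*I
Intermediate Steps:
N = 984 (N = 2*492 = 984)
D(F) = F³
j = -86 (j = -8 + 2*((-136 - 28) + 5³) = -8 + 2*(-164 + 125) = -8 + 2*(-39) = -8 - 78 = -86)
√(-303/N + j) = √(-303/984 - 86) = √(-303*1/984 - 86) = √(-101/328 - 86) = √(-28309/328) = I*√2321338/164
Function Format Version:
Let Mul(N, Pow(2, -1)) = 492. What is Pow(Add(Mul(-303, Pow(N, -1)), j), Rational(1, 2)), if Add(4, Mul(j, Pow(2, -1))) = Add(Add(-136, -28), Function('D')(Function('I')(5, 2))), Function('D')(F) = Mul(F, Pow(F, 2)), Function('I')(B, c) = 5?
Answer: Mul(Rational(1, 164), I, Pow(2321338, Rational(1, 2))) ≈ Mul(9.2902, I)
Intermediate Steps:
N = 984 (N = Mul(2, 492) = 984)
Function('D')(F) = Pow(F, 3)
j = -86 (j = Add(-8, Mul(2, Add(Add(-136, -28), Pow(5, 3)))) = Add(-8, Mul(2, Add(-164, 125))) = Add(-8, Mul(2, -39)) = Add(-8, -78) = -86)
Pow(Add(Mul(-303, Pow(N, -1)), j), Rational(1, 2)) = Pow(Add(Mul(-303, Pow(984, -1)), -86), Rational(1, 2)) = Pow(Add(Mul(-303, Rational(1, 984)), -86), Rational(1, 2)) = Pow(Add(Rational(-101, 328), -86), Rational(1, 2)) = Pow(Rational(-28309, 328), Rational(1, 2)) = Mul(Rational(1, 164), I, Pow(2321338, Rational(1, 2)))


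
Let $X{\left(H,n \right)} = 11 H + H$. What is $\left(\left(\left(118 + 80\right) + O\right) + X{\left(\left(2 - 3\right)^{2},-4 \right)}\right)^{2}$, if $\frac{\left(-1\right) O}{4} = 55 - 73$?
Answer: $79524$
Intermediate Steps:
$X{\left(H,n \right)} = 12 H$
$O = 72$ ($O = - 4 \left(55 - 73\right) = \left(-4\right) \left(-18\right) = 72$)
$\left(\left(\left(118 + 80\right) + O\right) + X{\left(\left(2 - 3\right)^{2},-4 \right)}\right)^{2} = \left(\left(\left(118 + 80\right) + 72\right) + 12 \left(2 - 3\right)^{2}\right)^{2} = \left(\left(198 + 72\right) + 12 \left(-1\right)^{2}\right)^{2} = \left(270 + 12 \cdot 1\right)^{2} = \left(270 + 12\right)^{2} = 282^{2} = 79524$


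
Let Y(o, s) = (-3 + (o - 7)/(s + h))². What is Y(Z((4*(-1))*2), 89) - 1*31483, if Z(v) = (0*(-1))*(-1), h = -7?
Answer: -211627683/6724 ≈ -31473.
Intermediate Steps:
Z(v) = 0 (Z(v) = 0*(-1) = 0)
Y(o, s) = (-3 + (-7 + o)/(-7 + s))² (Y(o, s) = (-3 + (o - 7)/(s - 7))² = (-3 + (-7 + o)/(-7 + s))²)
Y(Z((4*(-1))*2), 89) - 1*31483 = (14 + 0 - 3*89)²/(-7 + 89)² - 1*31483 = (14 + 0 - 267)²/82² - 31483 = (1/6724)*(-253)² - 31483 = (1/6724)*64009 - 31483 = 64009/6724 - 31483 = -211627683/6724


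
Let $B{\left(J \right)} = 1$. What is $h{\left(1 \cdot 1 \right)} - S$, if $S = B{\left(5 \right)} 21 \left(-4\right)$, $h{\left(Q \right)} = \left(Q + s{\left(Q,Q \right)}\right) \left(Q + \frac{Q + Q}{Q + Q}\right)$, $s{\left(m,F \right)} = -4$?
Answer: $78$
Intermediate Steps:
$h{\left(Q \right)} = \left(1 + Q\right) \left(-4 + Q\right)$ ($h{\left(Q \right)} = \left(Q - 4\right) \left(Q + \frac{Q + Q}{Q + Q}\right) = \left(-4 + Q\right) \left(Q + \frac{2 Q}{2 Q}\right) = \left(-4 + Q\right) \left(Q + 2 Q \frac{1}{2 Q}\right) = \left(-4 + Q\right) \left(Q + 1\right) = \left(-4 + Q\right) \left(1 + Q\right) = \left(1 + Q\right) \left(-4 + Q\right)$)
$S = -84$ ($S = 1 \cdot 21 \left(-4\right) = 21 \left(-4\right) = -84$)
$h{\left(1 \cdot 1 \right)} - S = \left(-4 + \left(1 \cdot 1\right)^{2} - 3 \cdot 1 \cdot 1\right) - -84 = \left(-4 + 1^{2} - 3\right) + 84 = \left(-4 + 1 - 3\right) + 84 = -6 + 84 = 78$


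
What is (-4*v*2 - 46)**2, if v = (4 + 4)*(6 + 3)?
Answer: 386884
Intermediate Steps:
v = 72 (v = 8*9 = 72)
(-4*v*2 - 46)**2 = (-4*72*2 - 46)**2 = (-288*2 - 46)**2 = (-576 - 46)**2 = (-622)**2 = 386884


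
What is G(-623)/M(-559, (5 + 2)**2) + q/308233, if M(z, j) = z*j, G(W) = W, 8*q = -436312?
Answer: -185978370/1206115729 ≈ -0.15420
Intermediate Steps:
q = -54539 (q = (1/8)*(-436312) = -54539)
M(z, j) = j*z
G(-623)/M(-559, (5 + 2)**2) + q/308233 = -623*(-1/(559*(5 + 2)**2)) - 54539/308233 = -623/(7**2*(-559)) - 54539*1/308233 = -623/(49*(-559)) - 54539/308233 = -623/(-27391) - 54539/308233 = -623*(-1/27391) - 54539/308233 = 89/3913 - 54539/308233 = -185978370/1206115729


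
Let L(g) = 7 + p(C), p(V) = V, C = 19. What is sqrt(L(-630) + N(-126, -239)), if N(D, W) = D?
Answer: 10*I ≈ 10.0*I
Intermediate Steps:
L(g) = 26 (L(g) = 7 + 19 = 26)
sqrt(L(-630) + N(-126, -239)) = sqrt(26 - 126) = sqrt(-100) = 10*I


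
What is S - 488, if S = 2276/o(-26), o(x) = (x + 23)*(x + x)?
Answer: -18463/39 ≈ -473.41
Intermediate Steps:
o(x) = 2*x*(23 + x) (o(x) = (23 + x)*(2*x) = 2*x*(23 + x))
S = 569/39 (S = 2276/((2*(-26)*(23 - 26))) = 2276/((2*(-26)*(-3))) = 2276/156 = 2276*(1/156) = 569/39 ≈ 14.590)
S - 488 = 569/39 - 488 = -18463/39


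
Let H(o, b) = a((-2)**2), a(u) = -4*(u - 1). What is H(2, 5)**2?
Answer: 144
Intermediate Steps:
a(u) = 4 - 4*u (a(u) = -4*(-1 + u) = 4 - 4*u)
H(o, b) = -12 (H(o, b) = 4 - 4*(-2)**2 = 4 - 4*4 = 4 - 16 = -12)
H(2, 5)**2 = (-12)**2 = 144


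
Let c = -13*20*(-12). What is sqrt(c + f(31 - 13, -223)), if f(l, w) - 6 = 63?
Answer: sqrt(3189) ≈ 56.471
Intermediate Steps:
f(l, w) = 69 (f(l, w) = 6 + 63 = 69)
c = 3120 (c = -260*(-12) = 3120)
sqrt(c + f(31 - 13, -223)) = sqrt(3120 + 69) = sqrt(3189)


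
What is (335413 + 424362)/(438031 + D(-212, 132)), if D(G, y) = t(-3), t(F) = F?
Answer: 759775/438028 ≈ 1.7345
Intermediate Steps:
D(G, y) = -3
(335413 + 424362)/(438031 + D(-212, 132)) = (335413 + 424362)/(438031 - 3) = 759775/438028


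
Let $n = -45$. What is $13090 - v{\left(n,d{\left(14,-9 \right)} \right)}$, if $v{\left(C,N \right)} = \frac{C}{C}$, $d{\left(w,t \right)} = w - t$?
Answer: $13089$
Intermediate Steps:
$v{\left(C,N \right)} = 1$
$13090 - v{\left(n,d{\left(14,-9 \right)} \right)} = 13090 - 1 = 13089$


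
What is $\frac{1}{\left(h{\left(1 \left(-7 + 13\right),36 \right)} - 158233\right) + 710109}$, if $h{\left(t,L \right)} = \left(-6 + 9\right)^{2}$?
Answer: $\frac{1}{551885} \approx 1.812 \cdot 10^{-6}$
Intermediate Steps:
$h{\left(t,L \right)} = 9$ ($h{\left(t,L \right)} = 3^{2} = 9$)
$\frac{1}{\left(h{\left(1 \left(-7 + 13\right),36 \right)} - 158233\right) + 710109} = \frac{1}{\left(9 - 158233\right) + 710109} = \frac{1}{-158224 + 710109} = \frac{1}{551885}$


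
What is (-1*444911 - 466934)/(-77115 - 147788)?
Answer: 911845/224903 ≈ 4.0544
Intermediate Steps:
(-1*444911 - 466934)/(-77115 - 147788) = (-444911 - 466934)/(-224903) = -911845*(-1/224903) = 911845/224903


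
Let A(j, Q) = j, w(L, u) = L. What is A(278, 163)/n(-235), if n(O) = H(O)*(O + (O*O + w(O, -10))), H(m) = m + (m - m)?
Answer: -278/12867425 ≈ -2.1605e-5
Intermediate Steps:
H(m) = m (H(m) = m + 0 = m)
n(O) = O*(O² + 2*O) (n(O) = O*(O + (O*O + O)) = O*(O + (O² + O)) = O*(O + (O + O²)) = O*(O² + 2*O))
A(278, 163)/n(-235) = 278/(((-235)²*(2 - 235))) = 278/((55225*(-233))) = 278/(-12867425) = 278*(-1/12867425) = -278/12867425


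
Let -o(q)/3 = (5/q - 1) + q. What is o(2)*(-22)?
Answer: 231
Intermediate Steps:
o(q) = 3 - 15/q - 3*q (o(q) = -3*((5/q - 1) + q) = -3*((-1 + 5/q) + q) = -3*(-1 + q + 5/q) = 3 - 15/q - 3*q)
o(2)*(-22) = (3 - 15/2 - 3*2)*(-22) = (3 - 15*½ - 6)*(-22) = (3 - 15/2 - 6)*(-22) = -21/2*(-22) = 231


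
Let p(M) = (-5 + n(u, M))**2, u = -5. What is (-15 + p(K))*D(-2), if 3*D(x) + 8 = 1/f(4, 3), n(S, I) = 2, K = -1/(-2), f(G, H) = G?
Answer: 31/2 ≈ 15.500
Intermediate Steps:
K = 1/2 (K = -1*(-1/2) = 1/2 ≈ 0.50000)
p(M) = 9 (p(M) = (-5 + 2)**2 = (-3)**2 = 9)
D(x) = -31/12 (D(x) = -8/3 + (1/3)/4 = -8/3 + (1/3)*(1/4) = -8/3 + 1/12 = -31/12)
(-15 + p(K))*D(-2) = (-15 + 9)*(-31/12) = -6*(-31/12) = 31/2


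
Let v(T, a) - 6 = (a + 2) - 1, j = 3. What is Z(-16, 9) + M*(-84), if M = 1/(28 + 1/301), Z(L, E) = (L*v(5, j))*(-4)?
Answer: 5369276/8429 ≈ 637.00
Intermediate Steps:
v(T, a) = 7 + a (v(T, a) = 6 + ((a + 2) - 1) = 6 + ((2 + a) - 1) = 6 + (1 + a) = 7 + a)
Z(L, E) = -40*L (Z(L, E) = (L*(7 + 3))*(-4) = (L*10)*(-4) = (10*L)*(-4) = -40*L)
M = 301/8429 (M = 1/(28 + 1/301) = 1/(8429/301) = 301/8429 ≈ 0.035710)
Z(-16, 9) + M*(-84) = -40*(-16) + (301/8429)*(-84) = 640 - 25284/8429 = 5369276/8429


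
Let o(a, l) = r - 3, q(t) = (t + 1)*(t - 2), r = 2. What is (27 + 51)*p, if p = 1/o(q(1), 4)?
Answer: -78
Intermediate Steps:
q(t) = (1 + t)*(-2 + t)
o(a, l) = -1 (o(a, l) = 2 - 3 = -1)
p = -1 (p = 1/(-1) = -1)
(27 + 51)*p = (27 + 51)*(-1) = 78*(-1) = -78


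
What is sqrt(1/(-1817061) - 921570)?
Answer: I*sqrt(3042757509269159031)/1817061 ≈ 959.98*I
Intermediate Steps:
sqrt(1/(-1817061) - 921570) = sqrt(-1/1817061 - 921570) = sqrt(-1674548905771/1817061) = I*sqrt(3042757509269159031)/1817061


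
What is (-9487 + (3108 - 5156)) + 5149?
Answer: -6386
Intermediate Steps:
(-9487 + (3108 - 5156)) + 5149 = (-9487 - 2048) + 5149 = -11535 + 5149 = -6386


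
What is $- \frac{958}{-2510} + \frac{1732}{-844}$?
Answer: $- \frac{442346}{264805} \approx -1.6705$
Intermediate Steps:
$- \frac{958}{-2510} + \frac{1732}{-844} = \left(-958\right) \left(- \frac{1}{2510}\right) + 1732 \left(- \frac{1}{844}\right) = \frac{479}{1255} - \frac{433}{211} = - \frac{442346}{264805}$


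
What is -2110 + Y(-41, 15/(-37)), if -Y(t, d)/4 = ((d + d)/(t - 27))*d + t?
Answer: -45288808/23273 ≈ -1946.0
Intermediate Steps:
Y(t, d) = -4*t - 8*d²/(-27 + t) (Y(t, d) = -4*(((d + d)/(t - 27))*d + t) = -4*(((2*d)/(-27 + t))*d + t) = -4*((2*d/(-27 + t))*d + t) = -4*(2*d²/(-27 + t) + t) = -4*(t + 2*d²/(-27 + t)) = -4*t - 8*d²/(-27 + t))
-2110 + Y(-41, 15/(-37)) = -2110 + 4*(-1*(-41)² - 2*(15/(-37))² + 27*(-41))/(-27 - 41) = -2110 + 4*(-1*1681 - 2*(15*(-1/37))² - 1107)/(-68) = -2110 + 4*(-1/68)*(-1681 - 2*(-15/37)² - 1107) = -2110 + 4*(-1/68)*(-1681 - 2*225/1369 - 1107) = -2110 + 4*(-1/68)*(-1681 - 450/1369 - 1107) = -2110 + 4*(-1/68)*(-3817222/1369) = -2110 + 3817222/23273 = -45288808/23273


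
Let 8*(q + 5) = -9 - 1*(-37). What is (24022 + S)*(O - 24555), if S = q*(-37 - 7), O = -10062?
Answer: -833854296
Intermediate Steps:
q = -3/2 (q = -5 + (-9 - 1*(-37))/8 = -5 + (-9 + 37)/8 = -5 + (1/8)*28 = -5 + 7/2 = -3/2 ≈ -1.5000)
S = 66 (S = -3*(-37 - 7)/2 = -3/2*(-44) = 66)
(24022 + S)*(O - 24555) = (24022 + 66)*(-10062 - 24555) = 24088*(-34617) = -833854296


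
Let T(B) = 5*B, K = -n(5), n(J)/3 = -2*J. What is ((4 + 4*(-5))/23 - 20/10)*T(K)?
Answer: -9300/23 ≈ -404.35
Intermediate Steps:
n(J) = -6*J (n(J) = 3*(-2*J) = -6*J)
K = 30 (K = -(-6)*5 = -1*(-30) = 30)
((4 + 4*(-5))/23 - 20/10)*T(K) = ((4 + 4*(-5))/23 - 20/10)*(5*30) = ((4 - 20)*(1/23) - 20*1/10)*150 = (-16*1/23 - 2)*150 = (-16/23 - 2)*150 = -62/23*150 = -9300/23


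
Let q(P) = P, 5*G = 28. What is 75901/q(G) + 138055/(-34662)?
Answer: 939324055/69324 ≈ 13550.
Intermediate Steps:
G = 28/5 (G = (⅕)*28 = 28/5 ≈ 5.6000)
75901/q(G) + 138055/(-34662) = 75901/(28/5) + 138055/(-34662) = 75901*(5/28) + 138055*(-1/34662) = 54215/4 - 138055/34662 = 939324055/69324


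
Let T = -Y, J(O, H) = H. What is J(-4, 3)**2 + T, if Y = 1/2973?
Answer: 26756/2973 ≈ 8.9997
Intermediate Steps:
Y = 1/2973 ≈ 0.00033636
T = -1/2973 (T = -1*1/2973 = -1/2973 ≈ -0.00033636)
J(-4, 3)**2 + T = 3**2 - 1/2973 = 9 - 1/2973 = 26756/2973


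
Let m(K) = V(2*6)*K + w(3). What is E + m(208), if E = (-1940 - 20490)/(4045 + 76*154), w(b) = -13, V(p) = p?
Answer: 39082337/15749 ≈ 2481.6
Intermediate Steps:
m(K) = -13 + 12*K (m(K) = (2*6)*K - 13 = 12*K - 13 = -13 + 12*K)
E = -22430/15749 (E = -22430/(4045 + 11704) = -22430/15749 ≈ -1.4242)
E + m(208) = -22430/15749 + (-13 + 12*208) = -22430/15749 + (-13 + 2496) = -22430/15749 + 2483 = 39082337/15749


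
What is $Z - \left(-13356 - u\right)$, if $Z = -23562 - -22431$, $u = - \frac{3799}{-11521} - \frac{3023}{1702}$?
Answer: $\frac{239688508865}{19608742} \approx 12224.0$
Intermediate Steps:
$u = - \frac{28362085}{19608742}$ ($u = \left(-3799\right) \left(- \frac{1}{11521}\right) - \frac{3023}{1702} = \frac{3799}{11521} - \frac{3023}{1702} = - \frac{28362085}{19608742} \approx -1.4464$)
$Z = -1131$ ($Z = -23562 + 22431 = -1131$)
$Z - \left(-13356 - u\right) = -1131 - \left(-13356 - - \frac{28362085}{19608742}\right) = -1131 - \left(-13356 + \frac{28362085}{19608742}\right) = -1131 - - \frac{261865996067}{19608742} = -1131 + \frac{261865996067}{19608742} = \frac{239688508865}{19608742}$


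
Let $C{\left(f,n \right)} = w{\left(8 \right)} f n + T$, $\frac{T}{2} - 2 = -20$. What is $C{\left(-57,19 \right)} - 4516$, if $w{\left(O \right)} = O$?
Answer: $-13216$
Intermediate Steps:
$T = -36$ ($T = 4 + 2 \left(-20\right) = 4 - 40 = -36$)
$C{\left(f,n \right)} = -36 + 8 f n$ ($C{\left(f,n \right)} = 8 f n - 36 = -36 + 8 f n$)
$C{\left(-57,19 \right)} - 4516 = \left(-36 + 8 \left(-57\right) 19\right) - 4516 = \left(-36 - 8664\right) - 4516 = -8700 - 4516 = -13216$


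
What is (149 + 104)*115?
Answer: 29095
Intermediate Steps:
(149 + 104)*115 = 253*115 = 29095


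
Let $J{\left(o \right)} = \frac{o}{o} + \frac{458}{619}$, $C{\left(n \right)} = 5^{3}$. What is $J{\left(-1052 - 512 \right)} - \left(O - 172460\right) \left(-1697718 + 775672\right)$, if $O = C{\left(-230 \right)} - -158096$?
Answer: $- \frac{8126859042209}{619} \approx -1.3129 \cdot 10^{10}$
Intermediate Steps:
$C{\left(n \right)} = 125$
$J{\left(o \right)} = \frac{1077}{619}$ ($J{\left(o \right)} = 1 + 458 \cdot \frac{1}{619} = 1 + \frac{458}{619} = \frac{1077}{619}$)
$O = 158221$ ($O = 125 - -158096 = 125 + 158096 = 158221$)
$J{\left(-1052 - 512 \right)} - \left(O - 172460\right) \left(-1697718 + 775672\right) = \frac{1077}{619} - \left(158221 - 172460\right) \left(-1697718 + 775672\right) = \frac{1077}{619} - \left(-14239\right) \left(-922046\right) = \frac{1077}{619} - 13129012994 = - \frac{8126859042209}{619}$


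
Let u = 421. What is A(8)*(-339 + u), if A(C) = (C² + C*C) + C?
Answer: 11152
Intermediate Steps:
A(C) = C + 2*C² (A(C) = (C² + C²) + C = 2*C² + C = C + 2*C²)
A(8)*(-339 + u) = (8*(1 + 2*8))*(-339 + 421) = (8*(1 + 16))*82 = (8*17)*82 = 136*82 = 11152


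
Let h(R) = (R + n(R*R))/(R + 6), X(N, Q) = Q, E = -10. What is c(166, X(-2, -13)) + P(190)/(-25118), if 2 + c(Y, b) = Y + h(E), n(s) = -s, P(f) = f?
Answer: 253153/1322 ≈ 191.49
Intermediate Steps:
h(R) = (R - R²)/(6 + R) (h(R) = (R - R*R)/(R + 6) = (R - R²)/(6 + R))
c(Y, b) = 51/2 + Y (c(Y, b) = -2 + (Y - 10*(1 - 1*(-10))/(6 - 10)) = -2 + (Y - 10*(1 + 10)/(-4)) = -2 + (Y - 10*(-¼)*11) = -2 + (Y + 55/2) = -2 + (55/2 + Y) = 51/2 + Y)
c(166, X(-2, -13)) + P(190)/(-25118) = (51/2 + 166) + 190/(-25118) = 383/2 + 190*(-1/25118) = 383/2 - 5/661 = 253153/1322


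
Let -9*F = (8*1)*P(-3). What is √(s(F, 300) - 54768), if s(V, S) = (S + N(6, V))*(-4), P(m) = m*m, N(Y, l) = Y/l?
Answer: I*√55965 ≈ 236.57*I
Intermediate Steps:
P(m) = m²
F = -8 (F = -8*1*(-3)²/9 = -8*9/9 = -⅑*72 = -8)
s(V, S) = -24/V - 4*S (s(V, S) = (S + 6/V)*(-4) = -24/V - 4*S)
√(s(F, 300) - 54768) = √((-24/(-8) - 4*300) - 54768) = √((-24*(-⅛) - 1200) - 54768) = √((3 - 1200) - 54768) = √(-1197 - 54768) = √(-55965) = I*√55965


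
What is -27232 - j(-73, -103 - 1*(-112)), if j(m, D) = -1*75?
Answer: -27157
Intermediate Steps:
j(m, D) = -75
-27232 - j(-73, -103 - 1*(-112)) = -27232 - 1*(-75) = -27232 + 75 = -27157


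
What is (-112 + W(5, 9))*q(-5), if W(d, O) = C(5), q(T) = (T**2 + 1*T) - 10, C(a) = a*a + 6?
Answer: -810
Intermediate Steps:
C(a) = 6 + a**2 (C(a) = a**2 + 6 = 6 + a**2)
q(T) = -10 + T + T**2 (q(T) = (T**2 + T) - 10 = (T + T**2) - 10 = -10 + T + T**2)
W(d, O) = 31 (W(d, O) = 6 + 5**2 = 6 + 25 = 31)
(-112 + W(5, 9))*q(-5) = (-112 + 31)*(-10 - 5 + (-5)**2) = -81*(-10 - 5 + 25) = -81*10 = -810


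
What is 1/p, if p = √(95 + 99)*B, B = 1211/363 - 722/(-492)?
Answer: 4961*√194/4623117 ≈ 0.014946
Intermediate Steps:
B = 47661/9922 (B = 1211*(1/363) - 722*(-1/492) = 1211/363 + 361/246 = 47661/9922 ≈ 4.8036)
p = 47661*√194/9922 (p = √(95 + 99)*(47661/9922) = √194*(47661/9922) = 47661*√194/9922 ≈ 66.906)
1/p = 1/(47661*√194/9922) = 4961*√194/4623117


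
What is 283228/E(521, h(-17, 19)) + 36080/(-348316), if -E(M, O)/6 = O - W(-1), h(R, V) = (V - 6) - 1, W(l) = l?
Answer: -12331957286/3396081 ≈ -3631.2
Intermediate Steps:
h(R, V) = -7 + V (h(R, V) = (-6 + V) - 1 = -7 + V)
E(M, O) = -6 - 6*O (E(M, O) = -6*(O - 1*(-1)) = -6*(O + 1) = -6*(1 + O) = -6 - 6*O)
283228/E(521, h(-17, 19)) + 36080/(-348316) = 283228/(-6 - 6*(-7 + 19)) + 36080/(-348316) = 283228/(-6 - 6*12) + 36080*(-1/348316) = 283228/(-6 - 72) - 9020/87079 = 283228/(-78) - 9020/87079 = 283228*(-1/78) - 9020/87079 = -141614/39 - 9020/87079 = -12331957286/3396081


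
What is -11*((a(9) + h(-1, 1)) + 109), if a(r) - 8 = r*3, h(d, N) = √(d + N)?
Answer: -1584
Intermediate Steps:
h(d, N) = √(N + d)
a(r) = 8 + 3*r (a(r) = 8 + r*3 = 8 + 3*r)
-11*((a(9) + h(-1, 1)) + 109) = -11*(((8 + 3*9) + √(1 - 1)) + 109) = -11*(((8 + 27) + √0) + 109) = -11*((35 + 0) + 109) = -11*(35 + 109) = -11*144 = -1584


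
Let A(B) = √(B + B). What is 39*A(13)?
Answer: 39*√26 ≈ 198.86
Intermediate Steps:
A(B) = √2*√B (A(B) = √(2*B) = √2*√B)
39*A(13) = 39*(√2*√13) = 39*√26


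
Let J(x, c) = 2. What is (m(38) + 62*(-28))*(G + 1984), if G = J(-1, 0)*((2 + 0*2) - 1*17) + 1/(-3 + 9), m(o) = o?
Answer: -3318175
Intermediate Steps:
G = -179/6 (G = 2*((2 + 0*2) - 1*17) + 1/(-3 + 9) = 2*((2 + 0) - 17) + 1/6 = 2*(2 - 17) + 1/6 = 2*(-15) + 1/6 = -30 + 1/6 = -179/6 ≈ -29.833)
(m(38) + 62*(-28))*(G + 1984) = (38 + 62*(-28))*(-179/6 + 1984) = (38 - 1736)*(11725/6) = -1698*11725/6 = -3318175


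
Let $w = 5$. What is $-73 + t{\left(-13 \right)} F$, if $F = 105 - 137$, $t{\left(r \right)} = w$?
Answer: $-233$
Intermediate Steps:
$t{\left(r \right)} = 5$
$F = -32$
$-73 + t{\left(-13 \right)} F = -73 + 5 \left(-32\right) = -73 - 160 = -233$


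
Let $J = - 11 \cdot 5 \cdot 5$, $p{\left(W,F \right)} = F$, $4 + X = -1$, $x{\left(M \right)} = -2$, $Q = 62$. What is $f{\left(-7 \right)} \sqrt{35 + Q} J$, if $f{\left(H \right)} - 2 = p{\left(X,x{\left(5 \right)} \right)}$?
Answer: $0$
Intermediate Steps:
$X = -5$ ($X = -4 - 1 = -5$)
$f{\left(H \right)} = 0$ ($f{\left(H \right)} = 2 - 2 = 0$)
$J = -275$ ($J = \left(-11\right) 25 = -275$)
$f{\left(-7 \right)} \sqrt{35 + Q} J = 0 \sqrt{35 + 62} \left(-275\right) = 0 \sqrt{97} \left(-275\right) = 0 \left(-275\right) = 0$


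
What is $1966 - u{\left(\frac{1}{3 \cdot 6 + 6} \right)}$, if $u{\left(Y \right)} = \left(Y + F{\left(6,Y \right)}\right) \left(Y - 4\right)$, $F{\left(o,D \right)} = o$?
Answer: $\frac{1146191}{576} \approx 1989.9$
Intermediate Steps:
$u{\left(Y \right)} = \left(-4 + Y\right) \left(6 + Y\right)$ ($u{\left(Y \right)} = \left(Y + 6\right) \left(Y - 4\right) = \left(6 + Y\right) \left(-4 + Y\right) = \left(-4 + Y\right) \left(6 + Y\right)$)
$1966 - u{\left(\frac{1}{3 \cdot 6 + 6} \right)} = 1966 - \left(-24 + \left(\frac{1}{3 \cdot 6 + 6}\right)^{2} + \frac{2}{3 \cdot 6 + 6}\right) = 1966 - \left(-24 + \left(\frac{1}{18 + 6}\right)^{2} + \frac{2}{18 + 6}\right) = 1966 - \left(-24 + \left(\frac{1}{24}\right)^{2} + \frac{2}{24}\right) = 1966 - \left(-24 + \left(\frac{1}{24}\right)^{2} + 2 \cdot \frac{1}{24}\right) = 1966 - \left(-24 + \frac{1}{576} + \frac{1}{12}\right) = 1966 - - \frac{13775}{576} = 1966 + \frac{13775}{576} = \frac{1146191}{576}$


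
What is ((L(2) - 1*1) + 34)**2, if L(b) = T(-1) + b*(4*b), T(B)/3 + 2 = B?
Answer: 1600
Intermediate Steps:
T(B) = -6 + 3*B
L(b) = -9 + 4*b**2 (L(b) = (-6 + 3*(-1)) + b*(4*b) = (-6 - 3) + 4*b**2 = -9 + 4*b**2)
((L(2) - 1*1) + 34)**2 = (((-9 + 4*2**2) - 1*1) + 34)**2 = (((-9 + 4*4) - 1) + 34)**2 = (((-9 + 16) - 1) + 34)**2 = ((7 - 1) + 34)**2 = (6 + 34)**2 = 40**2 = 1600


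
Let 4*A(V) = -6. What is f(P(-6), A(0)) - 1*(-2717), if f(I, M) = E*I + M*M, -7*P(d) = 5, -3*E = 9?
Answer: 76199/28 ≈ 2721.4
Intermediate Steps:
E = -3 (E = -1/3*9 = -3)
A(V) = -3/2 (A(V) = (1/4)*(-6) = -3/2)
P(d) = -5/7 (P(d) = -1/7*5 = -5/7)
f(I, M) = M**2 - 3*I (f(I, M) = -3*I + M*M = -3*I + M**2 = M**2 - 3*I)
f(P(-6), A(0)) - 1*(-2717) = ((-3/2)**2 - 3*(-5/7)) - 1*(-2717) = (9/4 + 15/7) + 2717 = 123/28 + 2717 = 76199/28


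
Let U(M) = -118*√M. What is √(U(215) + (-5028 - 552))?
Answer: √(-5580 - 118*√215) ≈ 85.5*I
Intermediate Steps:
√(U(215) + (-5028 - 552)) = √(-118*√215 + (-5028 - 552)) = √(-118*√215 - 5580) = √(-5580 - 118*√215)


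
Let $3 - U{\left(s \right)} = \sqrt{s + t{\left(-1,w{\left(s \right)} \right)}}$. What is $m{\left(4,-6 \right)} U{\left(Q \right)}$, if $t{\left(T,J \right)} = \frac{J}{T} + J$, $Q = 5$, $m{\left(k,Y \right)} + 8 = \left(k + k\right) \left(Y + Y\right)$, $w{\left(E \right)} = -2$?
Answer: $-312 + 104 \sqrt{5} \approx -79.449$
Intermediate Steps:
$m{\left(k,Y \right)} = -8 + 4 Y k$ ($m{\left(k,Y \right)} = -8 + \left(k + k\right) \left(Y + Y\right) = -8 + 2 k 2 Y = -8 + 4 Y k$)
$t{\left(T,J \right)} = J + \frac{J}{T}$
$U{\left(s \right)} = 3 - \sqrt{s}$ ($U{\left(s \right)} = 3 - \sqrt{s - \left(2 + \frac{2}{-1}\right)} = 3 - \sqrt{s - 0} = 3 - \sqrt{s + \left(-2 + 2\right)} = 3 - \sqrt{s + 0} = 3 - \sqrt{s}$)
$m{\left(4,-6 \right)} U{\left(Q \right)} = \left(-8 + 4 \left(-6\right) 4\right) \left(3 - \sqrt{5}\right) = \left(-8 - 96\right) \left(3 - \sqrt{5}\right) = - 104 \left(3 - \sqrt{5}\right) = -312 + 104 \sqrt{5}$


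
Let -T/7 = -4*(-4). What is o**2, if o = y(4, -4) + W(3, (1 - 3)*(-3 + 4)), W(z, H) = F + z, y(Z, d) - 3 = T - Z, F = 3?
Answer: 11449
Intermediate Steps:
T = -112 (T = -(-28)*(-4) = -7*16 = -112)
y(Z, d) = -109 - Z (y(Z, d) = 3 + (-112 - Z) = -109 - Z)
W(z, H) = 3 + z
o = -107 (o = (-109 - 1*4) + (3 + 3) = (-109 - 4) + 6 = -113 + 6 = -107)
o**2 = (-107)**2 = 11449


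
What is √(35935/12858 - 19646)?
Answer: I*√3247575057714/12858 ≈ 140.15*I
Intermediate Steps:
√(35935/12858 - 19646) = √(-252572333/12858) = I*√3247575057714/12858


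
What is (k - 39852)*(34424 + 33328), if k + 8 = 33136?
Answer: -455564448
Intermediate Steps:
k = 33128 (k = -8 + 33136 = 33128)
(k - 39852)*(34424 + 33328) = (33128 - 39852)*(34424 + 33328) = -6724*67752 = -455564448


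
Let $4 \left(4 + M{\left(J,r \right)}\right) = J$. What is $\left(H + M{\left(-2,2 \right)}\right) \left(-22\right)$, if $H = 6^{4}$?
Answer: $-28413$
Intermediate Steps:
$H = 1296$
$M{\left(J,r \right)} = -4 + \frac{J}{4}$
$\left(H + M{\left(-2,2 \right)}\right) \left(-22\right) = \left(1296 + \left(-4 + \frac{1}{4} \left(-2\right)\right)\right) \left(-22\right) = \left(1296 - \frac{9}{2}\right) \left(-22\right) = \frac{2583}{2} \left(-22\right) = -28413$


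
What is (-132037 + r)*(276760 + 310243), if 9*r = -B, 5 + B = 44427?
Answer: -723630883265/9 ≈ -8.0403e+10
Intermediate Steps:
B = 44422 (B = -5 + 44427 = 44422)
r = -44422/9 (r = (-1*44422)/9 = (1/9)*(-44422) = -44422/9 ≈ -4935.8)
(-132037 + r)*(276760 + 310243) = (-132037 - 44422/9)*(276760 + 310243) = -1232755/9*587003 = -723630883265/9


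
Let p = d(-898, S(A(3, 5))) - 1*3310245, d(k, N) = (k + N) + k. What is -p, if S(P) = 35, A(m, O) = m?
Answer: 3312006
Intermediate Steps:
d(k, N) = N + 2*k (d(k, N) = (N + k) + k = N + 2*k)
p = -3312006 (p = (35 + 2*(-898)) - 1*3310245 = (35 - 1796) - 3310245 = -1761 - 3310245 = -3312006)
-p = -1*(-3312006) = 3312006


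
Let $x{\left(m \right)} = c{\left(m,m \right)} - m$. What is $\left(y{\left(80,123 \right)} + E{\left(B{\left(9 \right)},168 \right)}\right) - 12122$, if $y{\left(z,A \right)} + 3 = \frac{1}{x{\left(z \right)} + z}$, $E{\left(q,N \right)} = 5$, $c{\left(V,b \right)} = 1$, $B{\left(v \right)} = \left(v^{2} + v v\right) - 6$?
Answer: $-12119$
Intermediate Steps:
$B{\left(v \right)} = -6 + 2 v^{2}$ ($B{\left(v \right)} = \left(v^{2} + v^{2}\right) - 6 = 2 v^{2} - 6 = -6 + 2 v^{2}$)
$x{\left(m \right)} = 1 - m$
$y{\left(z,A \right)} = -2$ ($y{\left(z,A \right)} = -3 + \frac{1}{\left(1 - z\right) + z} = -3 + 1^{-1} = -3 + 1 = -2$)
$\left(y{\left(80,123 \right)} + E{\left(B{\left(9 \right)},168 \right)}\right) - 12122 = \left(-2 + 5\right) - 12122 = 3 - 12122 = -12119$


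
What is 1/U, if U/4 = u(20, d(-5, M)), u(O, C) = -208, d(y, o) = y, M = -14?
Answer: -1/832 ≈ -0.0012019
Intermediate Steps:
U = -832 (U = 4*(-208) = -832)
1/U = 1/(-832) = -1/832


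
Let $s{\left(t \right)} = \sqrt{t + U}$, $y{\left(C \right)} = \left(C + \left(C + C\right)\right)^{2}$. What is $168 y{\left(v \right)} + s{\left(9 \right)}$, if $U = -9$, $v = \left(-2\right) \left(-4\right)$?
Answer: $96768$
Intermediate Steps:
$v = 8$
$y{\left(C \right)} = 9 C^{2}$ ($y{\left(C \right)} = \left(C + 2 C\right)^{2} = \left(3 C\right)^{2} = 9 C^{2}$)
$s{\left(t \right)} = \sqrt{-9 + t}$ ($s{\left(t \right)} = \sqrt{t - 9} = \sqrt{-9 + t}$)
$168 y{\left(v \right)} + s{\left(9 \right)} = 168 \cdot 9 \cdot 8^{2} + \sqrt{-9 + 9} = 168 \cdot 9 \cdot 64 + \sqrt{0} = 168 \cdot 576 + 0 = 96768 + 0 = 96768$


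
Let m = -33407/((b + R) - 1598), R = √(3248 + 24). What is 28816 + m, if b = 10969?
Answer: 2530088168107/87812369 + 66814*√818/87812369 ≈ 28812.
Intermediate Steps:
R = 2*√818 (R = √3272 = 2*√818 ≈ 57.201)
m = -33407/(9371 + 2*√818) (m = -33407/((10969 + 2*√818) - 1598) = -33407/(9371 + 2*√818) ≈ -3.5433)
28816 + m = 28816 + (-313056997/87812369 + 66814*√818/87812369) = 2530088168107/87812369 + 66814*√818/87812369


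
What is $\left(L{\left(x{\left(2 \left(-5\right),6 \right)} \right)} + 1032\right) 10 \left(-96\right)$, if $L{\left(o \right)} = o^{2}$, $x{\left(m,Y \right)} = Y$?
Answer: $-1025280$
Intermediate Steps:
$\left(L{\left(x{\left(2 \left(-5\right),6 \right)} \right)} + 1032\right) 10 \left(-96\right) = \left(6^{2} + 1032\right) 10 \left(-96\right) = \left(36 + 1032\right) \left(-960\right) = 1068 \left(-960\right) = -1025280$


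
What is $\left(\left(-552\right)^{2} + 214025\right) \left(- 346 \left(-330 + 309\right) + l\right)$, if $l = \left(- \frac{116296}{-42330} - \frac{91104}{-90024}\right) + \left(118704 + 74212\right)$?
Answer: $\frac{8244020158045517122}{79389915} \approx 1.0384 \cdot 10^{11}$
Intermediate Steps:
$l = \frac{15315883297628}{79389915}$ ($l = \left(\left(-116296\right) \left(- \frac{1}{42330}\right) - - \frac{3796}{3751}\right) + 192916 = \left(\frac{58148}{21165} + \frac{3796}{3751}\right) + 192916 = \frac{298455488}{79389915} + 192916 = \frac{15315883297628}{79389915} \approx 1.9292 \cdot 10^{5}$)
$\left(\left(-552\right)^{2} + 214025\right) \left(- 346 \left(-330 + 309\right) + l\right) = \left(\left(-552\right)^{2} + 214025\right) \left(- 346 \left(-330 + 309\right) + \frac{15315883297628}{79389915}\right) = \left(304704 + 214025\right) \left(\left(-346\right) \left(-21\right) + \frac{15315883297628}{79389915}\right) = 518729 \left(7266 + \frac{15315883297628}{79389915}\right) = 518729 \cdot \frac{15892730420018}{79389915} = \frac{8244020158045517122}{79389915}$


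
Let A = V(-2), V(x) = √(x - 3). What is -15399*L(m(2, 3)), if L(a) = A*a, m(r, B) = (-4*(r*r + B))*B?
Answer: 1293516*I*√5 ≈ 2.8924e+6*I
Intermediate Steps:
V(x) = √(-3 + x)
A = I*√5 (A = √(-3 - 2) = √(-5) = I*√5 ≈ 2.2361*I)
m(r, B) = B*(-4*B - 4*r²) (m(r, B) = (-4*(r² + B))*B = (-4*(B + r²))*B = (-4*B - 4*r²)*B = B*(-4*B - 4*r²))
L(a) = I*a*√5 (L(a) = (I*√5)*a = I*a*√5)
-15399*L(m(2, 3)) = -15399*I*(-4*3*(3 + 2²))*√5 = -15399*I*(-4*3*(3 + 4))*√5 = -15399*I*(-4*3*7)*√5 = -15399*I*(-84)*√5 = -(-1293516)*I*√5 = 1293516*I*√5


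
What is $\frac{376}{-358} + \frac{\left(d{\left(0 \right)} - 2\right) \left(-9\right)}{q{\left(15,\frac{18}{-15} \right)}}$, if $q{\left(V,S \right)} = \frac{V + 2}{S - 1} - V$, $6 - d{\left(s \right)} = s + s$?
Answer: $\frac{11942}{22375} \approx 0.53372$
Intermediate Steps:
$d{\left(s \right)} = 6 - 2 s$ ($d{\left(s \right)} = 6 - \left(s + s\right) = 6 - 2 s$)
$q{\left(V,S \right)} = - V + \frac{2 + V}{-1 + S}$ ($q{\left(V,S \right)} = \frac{2 + V}{-1 + S} - V = - V + \frac{2 + V}{-1 + S}$)
$\frac{376}{-358} + \frac{\left(d{\left(0 \right)} - 2\right) \left(-9\right)}{q{\left(15,\frac{18}{-15} \right)}} = \frac{376}{-358} + \frac{\left(\left(6 - 0\right) - 2\right) \left(-9\right)}{\frac{1}{-1 + \frac{18}{-15}} \left(2 + 2 \cdot 15 - \frac{18}{-15} \cdot 15\right)} = 376 \left(- \frac{1}{358}\right) + \frac{\left(\left(6 + 0\right) - 2\right) \left(-9\right)}{\frac{1}{-1 + 18 \left(- \frac{1}{15}\right)} \left(2 + 30 - 18 \left(- \frac{1}{15}\right) 15\right)} = - \frac{188}{179} + \frac{\left(6 - 2\right) \left(-9\right)}{\frac{1}{-1 - \frac{6}{5}} \left(2 + 30 - \left(- \frac{6}{5}\right) 15\right)} = - \frac{188}{179} + \frac{4 \left(-9\right)}{\frac{1}{- \frac{11}{5}} \left(2 + 30 + 18\right)} = - \frac{188}{179} - \frac{36}{\left(- \frac{5}{11}\right) 50} = - \frac{188}{179} - \frac{36}{- \frac{250}{11}} = - \frac{188}{179} - - \frac{198}{125} = - \frac{188}{179} + \frac{198}{125} = \frac{11942}{22375}$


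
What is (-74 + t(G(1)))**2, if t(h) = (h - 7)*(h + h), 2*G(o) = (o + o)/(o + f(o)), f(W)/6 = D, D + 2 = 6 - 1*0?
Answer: 2171373604/390625 ≈ 5558.7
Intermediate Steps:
D = 4 (D = -2 + (6 - 1*0) = -2 + (6 + 0) = -2 + 6 = 4)
f(W) = 24 (f(W) = 6*4 = 24)
G(o) = o/(24 + o) (G(o) = ((o + o)/(o + 24))/2 = ((2*o)/(24 + o))/2 = (2*o/(24 + o))/2 = o/(24 + o))
t(h) = 2*h*(-7 + h) (t(h) = (-7 + h)*(2*h) = 2*h*(-7 + h))
(-74 + t(G(1)))**2 = (-74 + 2*(1/(24 + 1))*(-7 + 1/(24 + 1)))**2 = (-74 + 2*(1/25)*(-7 + 1/25))**2 = (-74 + 2*(1/25)*(-174/25))**2 = (-74 - 348/625)**2 = (-46598/625)**2 = 2171373604/390625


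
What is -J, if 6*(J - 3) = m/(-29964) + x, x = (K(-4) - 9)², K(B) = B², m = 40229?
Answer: -1967359/179784 ≈ -10.943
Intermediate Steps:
x = 49 (x = ((-4)² - 9)² = (16 - 9)² = 7² = 49)
J = 1967359/179784 (J = 3 + (40229/(-29964) + 49)/6 = 3 + (40229*(-1/29964) + 49)/6 = 3 + (-40229/29964 + 49)/6 = 3 + (⅙)*(1428007/29964) = 3 + 1428007/179784 = 1967359/179784 ≈ 10.943)
-J = -1*1967359/179784 = -1967359/179784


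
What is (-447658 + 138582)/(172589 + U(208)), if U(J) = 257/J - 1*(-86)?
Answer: -64287808/35916657 ≈ -1.7899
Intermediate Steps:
U(J) = 86 + 257/J (U(J) = 257/J + 86 = 86 + 257/J)
(-447658 + 138582)/(172589 + U(208)) = (-447658 + 138582)/(172589 + (86 + 257/208)) = -309076/(172589 + (86 + 257*(1/208))) = -309076/(172589 + (86 + 257/208)) = -309076/(172589 + 18145/208) = -309076/35916657/208 = -309076*208/35916657 = -64287808/35916657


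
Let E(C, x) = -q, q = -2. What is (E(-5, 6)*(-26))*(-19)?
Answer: 988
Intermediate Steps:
E(C, x) = 2 (E(C, x) = -1*(-2) = 2)
(E(-5, 6)*(-26))*(-19) = (2*(-26))*(-19) = -52*(-19) = 988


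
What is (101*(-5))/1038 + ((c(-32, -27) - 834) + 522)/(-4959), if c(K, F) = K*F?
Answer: -113973/190646 ≈ -0.59783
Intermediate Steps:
c(K, F) = F*K
(101*(-5))/1038 + ((c(-32, -27) - 834) + 522)/(-4959) = (101*(-5))/1038 + ((-27*(-32) - 834) + 522)/(-4959) = -505*1/1038 + ((864 - 834) + 522)*(-1/4959) = -505/1038 + (30 + 522)*(-1/4959) = -505/1038 + 552*(-1/4959) = -505/1038 - 184/1653 = -113973/190646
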